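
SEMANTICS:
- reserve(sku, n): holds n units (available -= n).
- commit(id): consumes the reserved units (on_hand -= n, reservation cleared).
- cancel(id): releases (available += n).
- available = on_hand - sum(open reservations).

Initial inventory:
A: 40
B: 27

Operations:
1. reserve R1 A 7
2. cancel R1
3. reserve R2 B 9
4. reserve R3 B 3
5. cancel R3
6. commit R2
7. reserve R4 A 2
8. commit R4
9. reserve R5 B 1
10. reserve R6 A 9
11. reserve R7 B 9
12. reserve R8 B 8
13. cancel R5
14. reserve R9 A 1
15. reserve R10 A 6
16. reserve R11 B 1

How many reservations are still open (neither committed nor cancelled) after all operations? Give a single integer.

Answer: 6

Derivation:
Step 1: reserve R1 A 7 -> on_hand[A=40 B=27] avail[A=33 B=27] open={R1}
Step 2: cancel R1 -> on_hand[A=40 B=27] avail[A=40 B=27] open={}
Step 3: reserve R2 B 9 -> on_hand[A=40 B=27] avail[A=40 B=18] open={R2}
Step 4: reserve R3 B 3 -> on_hand[A=40 B=27] avail[A=40 B=15] open={R2,R3}
Step 5: cancel R3 -> on_hand[A=40 B=27] avail[A=40 B=18] open={R2}
Step 6: commit R2 -> on_hand[A=40 B=18] avail[A=40 B=18] open={}
Step 7: reserve R4 A 2 -> on_hand[A=40 B=18] avail[A=38 B=18] open={R4}
Step 8: commit R4 -> on_hand[A=38 B=18] avail[A=38 B=18] open={}
Step 9: reserve R5 B 1 -> on_hand[A=38 B=18] avail[A=38 B=17] open={R5}
Step 10: reserve R6 A 9 -> on_hand[A=38 B=18] avail[A=29 B=17] open={R5,R6}
Step 11: reserve R7 B 9 -> on_hand[A=38 B=18] avail[A=29 B=8] open={R5,R6,R7}
Step 12: reserve R8 B 8 -> on_hand[A=38 B=18] avail[A=29 B=0] open={R5,R6,R7,R8}
Step 13: cancel R5 -> on_hand[A=38 B=18] avail[A=29 B=1] open={R6,R7,R8}
Step 14: reserve R9 A 1 -> on_hand[A=38 B=18] avail[A=28 B=1] open={R6,R7,R8,R9}
Step 15: reserve R10 A 6 -> on_hand[A=38 B=18] avail[A=22 B=1] open={R10,R6,R7,R8,R9}
Step 16: reserve R11 B 1 -> on_hand[A=38 B=18] avail[A=22 B=0] open={R10,R11,R6,R7,R8,R9}
Open reservations: ['R10', 'R11', 'R6', 'R7', 'R8', 'R9'] -> 6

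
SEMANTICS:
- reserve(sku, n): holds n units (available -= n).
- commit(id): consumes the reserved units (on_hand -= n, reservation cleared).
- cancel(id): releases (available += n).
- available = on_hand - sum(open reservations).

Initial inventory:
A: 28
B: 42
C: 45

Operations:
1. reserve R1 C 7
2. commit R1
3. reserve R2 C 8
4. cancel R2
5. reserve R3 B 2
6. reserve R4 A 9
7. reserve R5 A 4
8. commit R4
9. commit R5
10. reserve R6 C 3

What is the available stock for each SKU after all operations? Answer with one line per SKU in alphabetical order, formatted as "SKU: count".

Answer: A: 15
B: 40
C: 35

Derivation:
Step 1: reserve R1 C 7 -> on_hand[A=28 B=42 C=45] avail[A=28 B=42 C=38] open={R1}
Step 2: commit R1 -> on_hand[A=28 B=42 C=38] avail[A=28 B=42 C=38] open={}
Step 3: reserve R2 C 8 -> on_hand[A=28 B=42 C=38] avail[A=28 B=42 C=30] open={R2}
Step 4: cancel R2 -> on_hand[A=28 B=42 C=38] avail[A=28 B=42 C=38] open={}
Step 5: reserve R3 B 2 -> on_hand[A=28 B=42 C=38] avail[A=28 B=40 C=38] open={R3}
Step 6: reserve R4 A 9 -> on_hand[A=28 B=42 C=38] avail[A=19 B=40 C=38] open={R3,R4}
Step 7: reserve R5 A 4 -> on_hand[A=28 B=42 C=38] avail[A=15 B=40 C=38] open={R3,R4,R5}
Step 8: commit R4 -> on_hand[A=19 B=42 C=38] avail[A=15 B=40 C=38] open={R3,R5}
Step 9: commit R5 -> on_hand[A=15 B=42 C=38] avail[A=15 B=40 C=38] open={R3}
Step 10: reserve R6 C 3 -> on_hand[A=15 B=42 C=38] avail[A=15 B=40 C=35] open={R3,R6}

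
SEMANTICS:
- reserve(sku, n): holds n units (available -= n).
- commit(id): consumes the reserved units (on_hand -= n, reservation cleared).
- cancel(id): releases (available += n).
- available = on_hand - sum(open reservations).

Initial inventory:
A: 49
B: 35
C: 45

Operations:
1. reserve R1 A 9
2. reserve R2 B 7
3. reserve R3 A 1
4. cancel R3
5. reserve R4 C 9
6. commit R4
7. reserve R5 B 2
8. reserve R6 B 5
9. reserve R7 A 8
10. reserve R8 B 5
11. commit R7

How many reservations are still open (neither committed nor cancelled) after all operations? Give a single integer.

Step 1: reserve R1 A 9 -> on_hand[A=49 B=35 C=45] avail[A=40 B=35 C=45] open={R1}
Step 2: reserve R2 B 7 -> on_hand[A=49 B=35 C=45] avail[A=40 B=28 C=45] open={R1,R2}
Step 3: reserve R3 A 1 -> on_hand[A=49 B=35 C=45] avail[A=39 B=28 C=45] open={R1,R2,R3}
Step 4: cancel R3 -> on_hand[A=49 B=35 C=45] avail[A=40 B=28 C=45] open={R1,R2}
Step 5: reserve R4 C 9 -> on_hand[A=49 B=35 C=45] avail[A=40 B=28 C=36] open={R1,R2,R4}
Step 6: commit R4 -> on_hand[A=49 B=35 C=36] avail[A=40 B=28 C=36] open={R1,R2}
Step 7: reserve R5 B 2 -> on_hand[A=49 B=35 C=36] avail[A=40 B=26 C=36] open={R1,R2,R5}
Step 8: reserve R6 B 5 -> on_hand[A=49 B=35 C=36] avail[A=40 B=21 C=36] open={R1,R2,R5,R6}
Step 9: reserve R7 A 8 -> on_hand[A=49 B=35 C=36] avail[A=32 B=21 C=36] open={R1,R2,R5,R6,R7}
Step 10: reserve R8 B 5 -> on_hand[A=49 B=35 C=36] avail[A=32 B=16 C=36] open={R1,R2,R5,R6,R7,R8}
Step 11: commit R7 -> on_hand[A=41 B=35 C=36] avail[A=32 B=16 C=36] open={R1,R2,R5,R6,R8}
Open reservations: ['R1', 'R2', 'R5', 'R6', 'R8'] -> 5

Answer: 5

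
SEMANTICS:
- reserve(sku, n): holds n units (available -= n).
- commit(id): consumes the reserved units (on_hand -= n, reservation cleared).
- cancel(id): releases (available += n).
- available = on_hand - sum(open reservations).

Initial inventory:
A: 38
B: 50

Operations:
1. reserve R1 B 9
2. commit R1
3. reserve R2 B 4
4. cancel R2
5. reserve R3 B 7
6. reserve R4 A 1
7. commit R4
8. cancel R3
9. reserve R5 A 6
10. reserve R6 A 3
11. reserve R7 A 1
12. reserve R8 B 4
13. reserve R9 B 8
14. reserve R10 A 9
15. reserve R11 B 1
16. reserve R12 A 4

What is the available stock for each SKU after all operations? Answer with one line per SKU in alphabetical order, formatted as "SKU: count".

Answer: A: 14
B: 28

Derivation:
Step 1: reserve R1 B 9 -> on_hand[A=38 B=50] avail[A=38 B=41] open={R1}
Step 2: commit R1 -> on_hand[A=38 B=41] avail[A=38 B=41] open={}
Step 3: reserve R2 B 4 -> on_hand[A=38 B=41] avail[A=38 B=37] open={R2}
Step 4: cancel R2 -> on_hand[A=38 B=41] avail[A=38 B=41] open={}
Step 5: reserve R3 B 7 -> on_hand[A=38 B=41] avail[A=38 B=34] open={R3}
Step 6: reserve R4 A 1 -> on_hand[A=38 B=41] avail[A=37 B=34] open={R3,R4}
Step 7: commit R4 -> on_hand[A=37 B=41] avail[A=37 B=34] open={R3}
Step 8: cancel R3 -> on_hand[A=37 B=41] avail[A=37 B=41] open={}
Step 9: reserve R5 A 6 -> on_hand[A=37 B=41] avail[A=31 B=41] open={R5}
Step 10: reserve R6 A 3 -> on_hand[A=37 B=41] avail[A=28 B=41] open={R5,R6}
Step 11: reserve R7 A 1 -> on_hand[A=37 B=41] avail[A=27 B=41] open={R5,R6,R7}
Step 12: reserve R8 B 4 -> on_hand[A=37 B=41] avail[A=27 B=37] open={R5,R6,R7,R8}
Step 13: reserve R9 B 8 -> on_hand[A=37 B=41] avail[A=27 B=29] open={R5,R6,R7,R8,R9}
Step 14: reserve R10 A 9 -> on_hand[A=37 B=41] avail[A=18 B=29] open={R10,R5,R6,R7,R8,R9}
Step 15: reserve R11 B 1 -> on_hand[A=37 B=41] avail[A=18 B=28] open={R10,R11,R5,R6,R7,R8,R9}
Step 16: reserve R12 A 4 -> on_hand[A=37 B=41] avail[A=14 B=28] open={R10,R11,R12,R5,R6,R7,R8,R9}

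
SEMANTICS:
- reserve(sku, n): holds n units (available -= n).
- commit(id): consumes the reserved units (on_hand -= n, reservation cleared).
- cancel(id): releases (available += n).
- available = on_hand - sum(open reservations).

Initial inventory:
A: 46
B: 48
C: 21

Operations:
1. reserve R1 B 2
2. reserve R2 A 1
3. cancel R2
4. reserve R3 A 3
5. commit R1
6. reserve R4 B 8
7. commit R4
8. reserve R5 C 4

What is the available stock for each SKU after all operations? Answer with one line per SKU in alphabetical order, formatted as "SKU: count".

Answer: A: 43
B: 38
C: 17

Derivation:
Step 1: reserve R1 B 2 -> on_hand[A=46 B=48 C=21] avail[A=46 B=46 C=21] open={R1}
Step 2: reserve R2 A 1 -> on_hand[A=46 B=48 C=21] avail[A=45 B=46 C=21] open={R1,R2}
Step 3: cancel R2 -> on_hand[A=46 B=48 C=21] avail[A=46 B=46 C=21] open={R1}
Step 4: reserve R3 A 3 -> on_hand[A=46 B=48 C=21] avail[A=43 B=46 C=21] open={R1,R3}
Step 5: commit R1 -> on_hand[A=46 B=46 C=21] avail[A=43 B=46 C=21] open={R3}
Step 6: reserve R4 B 8 -> on_hand[A=46 B=46 C=21] avail[A=43 B=38 C=21] open={R3,R4}
Step 7: commit R4 -> on_hand[A=46 B=38 C=21] avail[A=43 B=38 C=21] open={R3}
Step 8: reserve R5 C 4 -> on_hand[A=46 B=38 C=21] avail[A=43 B=38 C=17] open={R3,R5}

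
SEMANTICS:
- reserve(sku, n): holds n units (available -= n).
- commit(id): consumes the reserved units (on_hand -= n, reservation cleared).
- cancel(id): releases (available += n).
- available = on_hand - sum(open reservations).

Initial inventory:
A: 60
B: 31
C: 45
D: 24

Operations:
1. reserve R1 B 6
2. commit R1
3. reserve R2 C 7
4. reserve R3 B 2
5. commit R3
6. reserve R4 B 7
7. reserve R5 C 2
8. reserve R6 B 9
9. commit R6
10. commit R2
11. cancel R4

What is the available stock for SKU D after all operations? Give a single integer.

Step 1: reserve R1 B 6 -> on_hand[A=60 B=31 C=45 D=24] avail[A=60 B=25 C=45 D=24] open={R1}
Step 2: commit R1 -> on_hand[A=60 B=25 C=45 D=24] avail[A=60 B=25 C=45 D=24] open={}
Step 3: reserve R2 C 7 -> on_hand[A=60 B=25 C=45 D=24] avail[A=60 B=25 C=38 D=24] open={R2}
Step 4: reserve R3 B 2 -> on_hand[A=60 B=25 C=45 D=24] avail[A=60 B=23 C=38 D=24] open={R2,R3}
Step 5: commit R3 -> on_hand[A=60 B=23 C=45 D=24] avail[A=60 B=23 C=38 D=24] open={R2}
Step 6: reserve R4 B 7 -> on_hand[A=60 B=23 C=45 D=24] avail[A=60 B=16 C=38 D=24] open={R2,R4}
Step 7: reserve R5 C 2 -> on_hand[A=60 B=23 C=45 D=24] avail[A=60 B=16 C=36 D=24] open={R2,R4,R5}
Step 8: reserve R6 B 9 -> on_hand[A=60 B=23 C=45 D=24] avail[A=60 B=7 C=36 D=24] open={R2,R4,R5,R6}
Step 9: commit R6 -> on_hand[A=60 B=14 C=45 D=24] avail[A=60 B=7 C=36 D=24] open={R2,R4,R5}
Step 10: commit R2 -> on_hand[A=60 B=14 C=38 D=24] avail[A=60 B=7 C=36 D=24] open={R4,R5}
Step 11: cancel R4 -> on_hand[A=60 B=14 C=38 D=24] avail[A=60 B=14 C=36 D=24] open={R5}
Final available[D] = 24

Answer: 24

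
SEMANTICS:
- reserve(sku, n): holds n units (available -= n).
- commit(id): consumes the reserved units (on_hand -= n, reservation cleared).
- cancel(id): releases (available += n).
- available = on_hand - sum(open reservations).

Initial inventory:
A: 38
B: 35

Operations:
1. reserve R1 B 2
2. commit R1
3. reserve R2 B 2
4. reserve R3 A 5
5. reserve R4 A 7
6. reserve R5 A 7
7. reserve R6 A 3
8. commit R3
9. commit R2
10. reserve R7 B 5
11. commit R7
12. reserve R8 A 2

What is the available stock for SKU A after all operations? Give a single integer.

Answer: 14

Derivation:
Step 1: reserve R1 B 2 -> on_hand[A=38 B=35] avail[A=38 B=33] open={R1}
Step 2: commit R1 -> on_hand[A=38 B=33] avail[A=38 B=33] open={}
Step 3: reserve R2 B 2 -> on_hand[A=38 B=33] avail[A=38 B=31] open={R2}
Step 4: reserve R3 A 5 -> on_hand[A=38 B=33] avail[A=33 B=31] open={R2,R3}
Step 5: reserve R4 A 7 -> on_hand[A=38 B=33] avail[A=26 B=31] open={R2,R3,R4}
Step 6: reserve R5 A 7 -> on_hand[A=38 B=33] avail[A=19 B=31] open={R2,R3,R4,R5}
Step 7: reserve R6 A 3 -> on_hand[A=38 B=33] avail[A=16 B=31] open={R2,R3,R4,R5,R6}
Step 8: commit R3 -> on_hand[A=33 B=33] avail[A=16 B=31] open={R2,R4,R5,R6}
Step 9: commit R2 -> on_hand[A=33 B=31] avail[A=16 B=31] open={R4,R5,R6}
Step 10: reserve R7 B 5 -> on_hand[A=33 B=31] avail[A=16 B=26] open={R4,R5,R6,R7}
Step 11: commit R7 -> on_hand[A=33 B=26] avail[A=16 B=26] open={R4,R5,R6}
Step 12: reserve R8 A 2 -> on_hand[A=33 B=26] avail[A=14 B=26] open={R4,R5,R6,R8}
Final available[A] = 14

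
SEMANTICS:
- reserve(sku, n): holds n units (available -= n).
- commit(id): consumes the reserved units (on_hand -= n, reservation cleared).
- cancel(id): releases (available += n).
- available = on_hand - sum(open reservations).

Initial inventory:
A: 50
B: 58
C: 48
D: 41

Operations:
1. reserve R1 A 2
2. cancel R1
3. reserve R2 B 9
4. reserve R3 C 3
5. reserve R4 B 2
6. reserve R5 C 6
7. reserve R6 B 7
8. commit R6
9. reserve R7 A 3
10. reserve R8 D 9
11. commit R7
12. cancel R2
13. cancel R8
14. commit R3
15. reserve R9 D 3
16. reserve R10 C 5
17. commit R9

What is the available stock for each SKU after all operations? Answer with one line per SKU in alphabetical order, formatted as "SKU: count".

Step 1: reserve R1 A 2 -> on_hand[A=50 B=58 C=48 D=41] avail[A=48 B=58 C=48 D=41] open={R1}
Step 2: cancel R1 -> on_hand[A=50 B=58 C=48 D=41] avail[A=50 B=58 C=48 D=41] open={}
Step 3: reserve R2 B 9 -> on_hand[A=50 B=58 C=48 D=41] avail[A=50 B=49 C=48 D=41] open={R2}
Step 4: reserve R3 C 3 -> on_hand[A=50 B=58 C=48 D=41] avail[A=50 B=49 C=45 D=41] open={R2,R3}
Step 5: reserve R4 B 2 -> on_hand[A=50 B=58 C=48 D=41] avail[A=50 B=47 C=45 D=41] open={R2,R3,R4}
Step 6: reserve R5 C 6 -> on_hand[A=50 B=58 C=48 D=41] avail[A=50 B=47 C=39 D=41] open={R2,R3,R4,R5}
Step 7: reserve R6 B 7 -> on_hand[A=50 B=58 C=48 D=41] avail[A=50 B=40 C=39 D=41] open={R2,R3,R4,R5,R6}
Step 8: commit R6 -> on_hand[A=50 B=51 C=48 D=41] avail[A=50 B=40 C=39 D=41] open={R2,R3,R4,R5}
Step 9: reserve R7 A 3 -> on_hand[A=50 B=51 C=48 D=41] avail[A=47 B=40 C=39 D=41] open={R2,R3,R4,R5,R7}
Step 10: reserve R8 D 9 -> on_hand[A=50 B=51 C=48 D=41] avail[A=47 B=40 C=39 D=32] open={R2,R3,R4,R5,R7,R8}
Step 11: commit R7 -> on_hand[A=47 B=51 C=48 D=41] avail[A=47 B=40 C=39 D=32] open={R2,R3,R4,R5,R8}
Step 12: cancel R2 -> on_hand[A=47 B=51 C=48 D=41] avail[A=47 B=49 C=39 D=32] open={R3,R4,R5,R8}
Step 13: cancel R8 -> on_hand[A=47 B=51 C=48 D=41] avail[A=47 B=49 C=39 D=41] open={R3,R4,R5}
Step 14: commit R3 -> on_hand[A=47 B=51 C=45 D=41] avail[A=47 B=49 C=39 D=41] open={R4,R5}
Step 15: reserve R9 D 3 -> on_hand[A=47 B=51 C=45 D=41] avail[A=47 B=49 C=39 D=38] open={R4,R5,R9}
Step 16: reserve R10 C 5 -> on_hand[A=47 B=51 C=45 D=41] avail[A=47 B=49 C=34 D=38] open={R10,R4,R5,R9}
Step 17: commit R9 -> on_hand[A=47 B=51 C=45 D=38] avail[A=47 B=49 C=34 D=38] open={R10,R4,R5}

Answer: A: 47
B: 49
C: 34
D: 38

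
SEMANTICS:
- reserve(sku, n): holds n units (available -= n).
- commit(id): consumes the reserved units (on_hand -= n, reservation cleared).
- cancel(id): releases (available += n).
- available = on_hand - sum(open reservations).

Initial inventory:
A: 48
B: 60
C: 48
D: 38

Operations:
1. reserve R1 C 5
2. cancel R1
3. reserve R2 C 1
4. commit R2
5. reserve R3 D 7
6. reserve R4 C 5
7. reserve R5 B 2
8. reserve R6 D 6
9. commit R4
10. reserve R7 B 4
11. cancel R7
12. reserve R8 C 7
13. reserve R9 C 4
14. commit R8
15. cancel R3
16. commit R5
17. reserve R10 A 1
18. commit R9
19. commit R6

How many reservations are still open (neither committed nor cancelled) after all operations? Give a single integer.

Step 1: reserve R1 C 5 -> on_hand[A=48 B=60 C=48 D=38] avail[A=48 B=60 C=43 D=38] open={R1}
Step 2: cancel R1 -> on_hand[A=48 B=60 C=48 D=38] avail[A=48 B=60 C=48 D=38] open={}
Step 3: reserve R2 C 1 -> on_hand[A=48 B=60 C=48 D=38] avail[A=48 B=60 C=47 D=38] open={R2}
Step 4: commit R2 -> on_hand[A=48 B=60 C=47 D=38] avail[A=48 B=60 C=47 D=38] open={}
Step 5: reserve R3 D 7 -> on_hand[A=48 B=60 C=47 D=38] avail[A=48 B=60 C=47 D=31] open={R3}
Step 6: reserve R4 C 5 -> on_hand[A=48 B=60 C=47 D=38] avail[A=48 B=60 C=42 D=31] open={R3,R4}
Step 7: reserve R5 B 2 -> on_hand[A=48 B=60 C=47 D=38] avail[A=48 B=58 C=42 D=31] open={R3,R4,R5}
Step 8: reserve R6 D 6 -> on_hand[A=48 B=60 C=47 D=38] avail[A=48 B=58 C=42 D=25] open={R3,R4,R5,R6}
Step 9: commit R4 -> on_hand[A=48 B=60 C=42 D=38] avail[A=48 B=58 C=42 D=25] open={R3,R5,R6}
Step 10: reserve R7 B 4 -> on_hand[A=48 B=60 C=42 D=38] avail[A=48 B=54 C=42 D=25] open={R3,R5,R6,R7}
Step 11: cancel R7 -> on_hand[A=48 B=60 C=42 D=38] avail[A=48 B=58 C=42 D=25] open={R3,R5,R6}
Step 12: reserve R8 C 7 -> on_hand[A=48 B=60 C=42 D=38] avail[A=48 B=58 C=35 D=25] open={R3,R5,R6,R8}
Step 13: reserve R9 C 4 -> on_hand[A=48 B=60 C=42 D=38] avail[A=48 B=58 C=31 D=25] open={R3,R5,R6,R8,R9}
Step 14: commit R8 -> on_hand[A=48 B=60 C=35 D=38] avail[A=48 B=58 C=31 D=25] open={R3,R5,R6,R9}
Step 15: cancel R3 -> on_hand[A=48 B=60 C=35 D=38] avail[A=48 B=58 C=31 D=32] open={R5,R6,R9}
Step 16: commit R5 -> on_hand[A=48 B=58 C=35 D=38] avail[A=48 B=58 C=31 D=32] open={R6,R9}
Step 17: reserve R10 A 1 -> on_hand[A=48 B=58 C=35 D=38] avail[A=47 B=58 C=31 D=32] open={R10,R6,R9}
Step 18: commit R9 -> on_hand[A=48 B=58 C=31 D=38] avail[A=47 B=58 C=31 D=32] open={R10,R6}
Step 19: commit R6 -> on_hand[A=48 B=58 C=31 D=32] avail[A=47 B=58 C=31 D=32] open={R10}
Open reservations: ['R10'] -> 1

Answer: 1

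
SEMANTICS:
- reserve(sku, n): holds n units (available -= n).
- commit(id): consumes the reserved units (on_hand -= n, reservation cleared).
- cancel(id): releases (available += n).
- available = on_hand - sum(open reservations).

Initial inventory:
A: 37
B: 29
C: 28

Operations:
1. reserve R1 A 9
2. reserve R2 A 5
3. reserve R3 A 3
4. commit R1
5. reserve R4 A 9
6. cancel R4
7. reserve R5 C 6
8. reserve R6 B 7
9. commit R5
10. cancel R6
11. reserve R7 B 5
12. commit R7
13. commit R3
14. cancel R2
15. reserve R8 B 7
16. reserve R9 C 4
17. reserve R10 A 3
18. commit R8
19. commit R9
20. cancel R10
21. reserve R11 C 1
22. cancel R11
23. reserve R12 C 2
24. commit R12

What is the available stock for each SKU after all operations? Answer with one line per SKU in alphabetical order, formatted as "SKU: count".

Answer: A: 25
B: 17
C: 16

Derivation:
Step 1: reserve R1 A 9 -> on_hand[A=37 B=29 C=28] avail[A=28 B=29 C=28] open={R1}
Step 2: reserve R2 A 5 -> on_hand[A=37 B=29 C=28] avail[A=23 B=29 C=28] open={R1,R2}
Step 3: reserve R3 A 3 -> on_hand[A=37 B=29 C=28] avail[A=20 B=29 C=28] open={R1,R2,R3}
Step 4: commit R1 -> on_hand[A=28 B=29 C=28] avail[A=20 B=29 C=28] open={R2,R3}
Step 5: reserve R4 A 9 -> on_hand[A=28 B=29 C=28] avail[A=11 B=29 C=28] open={R2,R3,R4}
Step 6: cancel R4 -> on_hand[A=28 B=29 C=28] avail[A=20 B=29 C=28] open={R2,R3}
Step 7: reserve R5 C 6 -> on_hand[A=28 B=29 C=28] avail[A=20 B=29 C=22] open={R2,R3,R5}
Step 8: reserve R6 B 7 -> on_hand[A=28 B=29 C=28] avail[A=20 B=22 C=22] open={R2,R3,R5,R6}
Step 9: commit R5 -> on_hand[A=28 B=29 C=22] avail[A=20 B=22 C=22] open={R2,R3,R6}
Step 10: cancel R6 -> on_hand[A=28 B=29 C=22] avail[A=20 B=29 C=22] open={R2,R3}
Step 11: reserve R7 B 5 -> on_hand[A=28 B=29 C=22] avail[A=20 B=24 C=22] open={R2,R3,R7}
Step 12: commit R7 -> on_hand[A=28 B=24 C=22] avail[A=20 B=24 C=22] open={R2,R3}
Step 13: commit R3 -> on_hand[A=25 B=24 C=22] avail[A=20 B=24 C=22] open={R2}
Step 14: cancel R2 -> on_hand[A=25 B=24 C=22] avail[A=25 B=24 C=22] open={}
Step 15: reserve R8 B 7 -> on_hand[A=25 B=24 C=22] avail[A=25 B=17 C=22] open={R8}
Step 16: reserve R9 C 4 -> on_hand[A=25 B=24 C=22] avail[A=25 B=17 C=18] open={R8,R9}
Step 17: reserve R10 A 3 -> on_hand[A=25 B=24 C=22] avail[A=22 B=17 C=18] open={R10,R8,R9}
Step 18: commit R8 -> on_hand[A=25 B=17 C=22] avail[A=22 B=17 C=18] open={R10,R9}
Step 19: commit R9 -> on_hand[A=25 B=17 C=18] avail[A=22 B=17 C=18] open={R10}
Step 20: cancel R10 -> on_hand[A=25 B=17 C=18] avail[A=25 B=17 C=18] open={}
Step 21: reserve R11 C 1 -> on_hand[A=25 B=17 C=18] avail[A=25 B=17 C=17] open={R11}
Step 22: cancel R11 -> on_hand[A=25 B=17 C=18] avail[A=25 B=17 C=18] open={}
Step 23: reserve R12 C 2 -> on_hand[A=25 B=17 C=18] avail[A=25 B=17 C=16] open={R12}
Step 24: commit R12 -> on_hand[A=25 B=17 C=16] avail[A=25 B=17 C=16] open={}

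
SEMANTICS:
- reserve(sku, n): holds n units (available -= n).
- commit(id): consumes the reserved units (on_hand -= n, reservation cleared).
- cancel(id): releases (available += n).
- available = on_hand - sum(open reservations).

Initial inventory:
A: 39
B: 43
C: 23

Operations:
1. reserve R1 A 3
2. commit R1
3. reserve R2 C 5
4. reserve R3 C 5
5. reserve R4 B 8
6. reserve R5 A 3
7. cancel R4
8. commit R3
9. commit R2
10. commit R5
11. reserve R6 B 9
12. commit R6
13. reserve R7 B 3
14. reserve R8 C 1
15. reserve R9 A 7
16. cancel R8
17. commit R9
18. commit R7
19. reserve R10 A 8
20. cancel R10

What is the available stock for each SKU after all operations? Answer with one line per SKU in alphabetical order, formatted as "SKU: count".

Step 1: reserve R1 A 3 -> on_hand[A=39 B=43 C=23] avail[A=36 B=43 C=23] open={R1}
Step 2: commit R1 -> on_hand[A=36 B=43 C=23] avail[A=36 B=43 C=23] open={}
Step 3: reserve R2 C 5 -> on_hand[A=36 B=43 C=23] avail[A=36 B=43 C=18] open={R2}
Step 4: reserve R3 C 5 -> on_hand[A=36 B=43 C=23] avail[A=36 B=43 C=13] open={R2,R3}
Step 5: reserve R4 B 8 -> on_hand[A=36 B=43 C=23] avail[A=36 B=35 C=13] open={R2,R3,R4}
Step 6: reserve R5 A 3 -> on_hand[A=36 B=43 C=23] avail[A=33 B=35 C=13] open={R2,R3,R4,R5}
Step 7: cancel R4 -> on_hand[A=36 B=43 C=23] avail[A=33 B=43 C=13] open={R2,R3,R5}
Step 8: commit R3 -> on_hand[A=36 B=43 C=18] avail[A=33 B=43 C=13] open={R2,R5}
Step 9: commit R2 -> on_hand[A=36 B=43 C=13] avail[A=33 B=43 C=13] open={R5}
Step 10: commit R5 -> on_hand[A=33 B=43 C=13] avail[A=33 B=43 C=13] open={}
Step 11: reserve R6 B 9 -> on_hand[A=33 B=43 C=13] avail[A=33 B=34 C=13] open={R6}
Step 12: commit R6 -> on_hand[A=33 B=34 C=13] avail[A=33 B=34 C=13] open={}
Step 13: reserve R7 B 3 -> on_hand[A=33 B=34 C=13] avail[A=33 B=31 C=13] open={R7}
Step 14: reserve R8 C 1 -> on_hand[A=33 B=34 C=13] avail[A=33 B=31 C=12] open={R7,R8}
Step 15: reserve R9 A 7 -> on_hand[A=33 B=34 C=13] avail[A=26 B=31 C=12] open={R7,R8,R9}
Step 16: cancel R8 -> on_hand[A=33 B=34 C=13] avail[A=26 B=31 C=13] open={R7,R9}
Step 17: commit R9 -> on_hand[A=26 B=34 C=13] avail[A=26 B=31 C=13] open={R7}
Step 18: commit R7 -> on_hand[A=26 B=31 C=13] avail[A=26 B=31 C=13] open={}
Step 19: reserve R10 A 8 -> on_hand[A=26 B=31 C=13] avail[A=18 B=31 C=13] open={R10}
Step 20: cancel R10 -> on_hand[A=26 B=31 C=13] avail[A=26 B=31 C=13] open={}

Answer: A: 26
B: 31
C: 13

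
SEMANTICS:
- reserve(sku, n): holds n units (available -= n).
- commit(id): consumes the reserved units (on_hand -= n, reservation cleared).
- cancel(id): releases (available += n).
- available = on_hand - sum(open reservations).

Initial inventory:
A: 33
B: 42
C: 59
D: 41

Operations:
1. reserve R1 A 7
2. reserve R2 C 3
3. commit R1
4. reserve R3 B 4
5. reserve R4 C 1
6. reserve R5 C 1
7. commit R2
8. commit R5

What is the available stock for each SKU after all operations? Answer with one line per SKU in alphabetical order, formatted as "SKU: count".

Answer: A: 26
B: 38
C: 54
D: 41

Derivation:
Step 1: reserve R1 A 7 -> on_hand[A=33 B=42 C=59 D=41] avail[A=26 B=42 C=59 D=41] open={R1}
Step 2: reserve R2 C 3 -> on_hand[A=33 B=42 C=59 D=41] avail[A=26 B=42 C=56 D=41] open={R1,R2}
Step 3: commit R1 -> on_hand[A=26 B=42 C=59 D=41] avail[A=26 B=42 C=56 D=41] open={R2}
Step 4: reserve R3 B 4 -> on_hand[A=26 B=42 C=59 D=41] avail[A=26 B=38 C=56 D=41] open={R2,R3}
Step 5: reserve R4 C 1 -> on_hand[A=26 B=42 C=59 D=41] avail[A=26 B=38 C=55 D=41] open={R2,R3,R4}
Step 6: reserve R5 C 1 -> on_hand[A=26 B=42 C=59 D=41] avail[A=26 B=38 C=54 D=41] open={R2,R3,R4,R5}
Step 7: commit R2 -> on_hand[A=26 B=42 C=56 D=41] avail[A=26 B=38 C=54 D=41] open={R3,R4,R5}
Step 8: commit R5 -> on_hand[A=26 B=42 C=55 D=41] avail[A=26 B=38 C=54 D=41] open={R3,R4}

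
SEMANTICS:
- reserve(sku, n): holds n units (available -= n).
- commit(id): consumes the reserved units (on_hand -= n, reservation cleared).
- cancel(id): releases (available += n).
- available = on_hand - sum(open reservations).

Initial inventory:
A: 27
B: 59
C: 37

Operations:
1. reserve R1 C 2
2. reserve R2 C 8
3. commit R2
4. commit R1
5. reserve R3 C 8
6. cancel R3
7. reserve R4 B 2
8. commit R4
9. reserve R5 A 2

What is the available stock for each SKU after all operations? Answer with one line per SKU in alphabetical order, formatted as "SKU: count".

Step 1: reserve R1 C 2 -> on_hand[A=27 B=59 C=37] avail[A=27 B=59 C=35] open={R1}
Step 2: reserve R2 C 8 -> on_hand[A=27 B=59 C=37] avail[A=27 B=59 C=27] open={R1,R2}
Step 3: commit R2 -> on_hand[A=27 B=59 C=29] avail[A=27 B=59 C=27] open={R1}
Step 4: commit R1 -> on_hand[A=27 B=59 C=27] avail[A=27 B=59 C=27] open={}
Step 5: reserve R3 C 8 -> on_hand[A=27 B=59 C=27] avail[A=27 B=59 C=19] open={R3}
Step 6: cancel R3 -> on_hand[A=27 B=59 C=27] avail[A=27 B=59 C=27] open={}
Step 7: reserve R4 B 2 -> on_hand[A=27 B=59 C=27] avail[A=27 B=57 C=27] open={R4}
Step 8: commit R4 -> on_hand[A=27 B=57 C=27] avail[A=27 B=57 C=27] open={}
Step 9: reserve R5 A 2 -> on_hand[A=27 B=57 C=27] avail[A=25 B=57 C=27] open={R5}

Answer: A: 25
B: 57
C: 27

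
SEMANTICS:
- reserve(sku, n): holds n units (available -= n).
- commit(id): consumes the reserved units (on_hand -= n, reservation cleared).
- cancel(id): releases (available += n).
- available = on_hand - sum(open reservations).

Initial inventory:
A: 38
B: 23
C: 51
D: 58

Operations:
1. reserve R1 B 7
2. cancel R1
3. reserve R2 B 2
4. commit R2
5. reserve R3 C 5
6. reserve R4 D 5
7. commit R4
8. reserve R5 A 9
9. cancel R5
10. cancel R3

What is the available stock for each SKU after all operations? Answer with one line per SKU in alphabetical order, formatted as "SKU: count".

Step 1: reserve R1 B 7 -> on_hand[A=38 B=23 C=51 D=58] avail[A=38 B=16 C=51 D=58] open={R1}
Step 2: cancel R1 -> on_hand[A=38 B=23 C=51 D=58] avail[A=38 B=23 C=51 D=58] open={}
Step 3: reserve R2 B 2 -> on_hand[A=38 B=23 C=51 D=58] avail[A=38 B=21 C=51 D=58] open={R2}
Step 4: commit R2 -> on_hand[A=38 B=21 C=51 D=58] avail[A=38 B=21 C=51 D=58] open={}
Step 5: reserve R3 C 5 -> on_hand[A=38 B=21 C=51 D=58] avail[A=38 B=21 C=46 D=58] open={R3}
Step 6: reserve R4 D 5 -> on_hand[A=38 B=21 C=51 D=58] avail[A=38 B=21 C=46 D=53] open={R3,R4}
Step 7: commit R4 -> on_hand[A=38 B=21 C=51 D=53] avail[A=38 B=21 C=46 D=53] open={R3}
Step 8: reserve R5 A 9 -> on_hand[A=38 B=21 C=51 D=53] avail[A=29 B=21 C=46 D=53] open={R3,R5}
Step 9: cancel R5 -> on_hand[A=38 B=21 C=51 D=53] avail[A=38 B=21 C=46 D=53] open={R3}
Step 10: cancel R3 -> on_hand[A=38 B=21 C=51 D=53] avail[A=38 B=21 C=51 D=53] open={}

Answer: A: 38
B: 21
C: 51
D: 53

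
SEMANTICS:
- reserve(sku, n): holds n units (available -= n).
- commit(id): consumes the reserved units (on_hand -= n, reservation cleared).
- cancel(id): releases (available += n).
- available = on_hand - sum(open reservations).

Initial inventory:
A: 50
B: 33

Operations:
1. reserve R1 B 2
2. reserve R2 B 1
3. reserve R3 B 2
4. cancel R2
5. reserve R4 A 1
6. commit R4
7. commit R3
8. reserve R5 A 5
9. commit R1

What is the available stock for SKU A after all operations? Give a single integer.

Answer: 44

Derivation:
Step 1: reserve R1 B 2 -> on_hand[A=50 B=33] avail[A=50 B=31] open={R1}
Step 2: reserve R2 B 1 -> on_hand[A=50 B=33] avail[A=50 B=30] open={R1,R2}
Step 3: reserve R3 B 2 -> on_hand[A=50 B=33] avail[A=50 B=28] open={R1,R2,R3}
Step 4: cancel R2 -> on_hand[A=50 B=33] avail[A=50 B=29] open={R1,R3}
Step 5: reserve R4 A 1 -> on_hand[A=50 B=33] avail[A=49 B=29] open={R1,R3,R4}
Step 6: commit R4 -> on_hand[A=49 B=33] avail[A=49 B=29] open={R1,R3}
Step 7: commit R3 -> on_hand[A=49 B=31] avail[A=49 B=29] open={R1}
Step 8: reserve R5 A 5 -> on_hand[A=49 B=31] avail[A=44 B=29] open={R1,R5}
Step 9: commit R1 -> on_hand[A=49 B=29] avail[A=44 B=29] open={R5}
Final available[A] = 44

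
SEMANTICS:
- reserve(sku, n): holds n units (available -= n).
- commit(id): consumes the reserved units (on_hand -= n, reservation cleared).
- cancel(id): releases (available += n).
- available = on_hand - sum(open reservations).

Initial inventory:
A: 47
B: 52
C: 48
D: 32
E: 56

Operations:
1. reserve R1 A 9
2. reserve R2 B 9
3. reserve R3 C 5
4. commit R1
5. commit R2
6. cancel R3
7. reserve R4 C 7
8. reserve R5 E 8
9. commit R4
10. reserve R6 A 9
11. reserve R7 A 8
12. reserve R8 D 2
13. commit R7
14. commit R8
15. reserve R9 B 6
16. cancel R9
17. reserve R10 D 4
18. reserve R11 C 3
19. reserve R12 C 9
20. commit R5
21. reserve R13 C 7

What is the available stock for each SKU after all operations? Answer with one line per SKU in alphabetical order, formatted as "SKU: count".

Answer: A: 21
B: 43
C: 22
D: 26
E: 48

Derivation:
Step 1: reserve R1 A 9 -> on_hand[A=47 B=52 C=48 D=32 E=56] avail[A=38 B=52 C=48 D=32 E=56] open={R1}
Step 2: reserve R2 B 9 -> on_hand[A=47 B=52 C=48 D=32 E=56] avail[A=38 B=43 C=48 D=32 E=56] open={R1,R2}
Step 3: reserve R3 C 5 -> on_hand[A=47 B=52 C=48 D=32 E=56] avail[A=38 B=43 C=43 D=32 E=56] open={R1,R2,R3}
Step 4: commit R1 -> on_hand[A=38 B=52 C=48 D=32 E=56] avail[A=38 B=43 C=43 D=32 E=56] open={R2,R3}
Step 5: commit R2 -> on_hand[A=38 B=43 C=48 D=32 E=56] avail[A=38 B=43 C=43 D=32 E=56] open={R3}
Step 6: cancel R3 -> on_hand[A=38 B=43 C=48 D=32 E=56] avail[A=38 B=43 C=48 D=32 E=56] open={}
Step 7: reserve R4 C 7 -> on_hand[A=38 B=43 C=48 D=32 E=56] avail[A=38 B=43 C=41 D=32 E=56] open={R4}
Step 8: reserve R5 E 8 -> on_hand[A=38 B=43 C=48 D=32 E=56] avail[A=38 B=43 C=41 D=32 E=48] open={R4,R5}
Step 9: commit R4 -> on_hand[A=38 B=43 C=41 D=32 E=56] avail[A=38 B=43 C=41 D=32 E=48] open={R5}
Step 10: reserve R6 A 9 -> on_hand[A=38 B=43 C=41 D=32 E=56] avail[A=29 B=43 C=41 D=32 E=48] open={R5,R6}
Step 11: reserve R7 A 8 -> on_hand[A=38 B=43 C=41 D=32 E=56] avail[A=21 B=43 C=41 D=32 E=48] open={R5,R6,R7}
Step 12: reserve R8 D 2 -> on_hand[A=38 B=43 C=41 D=32 E=56] avail[A=21 B=43 C=41 D=30 E=48] open={R5,R6,R7,R8}
Step 13: commit R7 -> on_hand[A=30 B=43 C=41 D=32 E=56] avail[A=21 B=43 C=41 D=30 E=48] open={R5,R6,R8}
Step 14: commit R8 -> on_hand[A=30 B=43 C=41 D=30 E=56] avail[A=21 B=43 C=41 D=30 E=48] open={R5,R6}
Step 15: reserve R9 B 6 -> on_hand[A=30 B=43 C=41 D=30 E=56] avail[A=21 B=37 C=41 D=30 E=48] open={R5,R6,R9}
Step 16: cancel R9 -> on_hand[A=30 B=43 C=41 D=30 E=56] avail[A=21 B=43 C=41 D=30 E=48] open={R5,R6}
Step 17: reserve R10 D 4 -> on_hand[A=30 B=43 C=41 D=30 E=56] avail[A=21 B=43 C=41 D=26 E=48] open={R10,R5,R6}
Step 18: reserve R11 C 3 -> on_hand[A=30 B=43 C=41 D=30 E=56] avail[A=21 B=43 C=38 D=26 E=48] open={R10,R11,R5,R6}
Step 19: reserve R12 C 9 -> on_hand[A=30 B=43 C=41 D=30 E=56] avail[A=21 B=43 C=29 D=26 E=48] open={R10,R11,R12,R5,R6}
Step 20: commit R5 -> on_hand[A=30 B=43 C=41 D=30 E=48] avail[A=21 B=43 C=29 D=26 E=48] open={R10,R11,R12,R6}
Step 21: reserve R13 C 7 -> on_hand[A=30 B=43 C=41 D=30 E=48] avail[A=21 B=43 C=22 D=26 E=48] open={R10,R11,R12,R13,R6}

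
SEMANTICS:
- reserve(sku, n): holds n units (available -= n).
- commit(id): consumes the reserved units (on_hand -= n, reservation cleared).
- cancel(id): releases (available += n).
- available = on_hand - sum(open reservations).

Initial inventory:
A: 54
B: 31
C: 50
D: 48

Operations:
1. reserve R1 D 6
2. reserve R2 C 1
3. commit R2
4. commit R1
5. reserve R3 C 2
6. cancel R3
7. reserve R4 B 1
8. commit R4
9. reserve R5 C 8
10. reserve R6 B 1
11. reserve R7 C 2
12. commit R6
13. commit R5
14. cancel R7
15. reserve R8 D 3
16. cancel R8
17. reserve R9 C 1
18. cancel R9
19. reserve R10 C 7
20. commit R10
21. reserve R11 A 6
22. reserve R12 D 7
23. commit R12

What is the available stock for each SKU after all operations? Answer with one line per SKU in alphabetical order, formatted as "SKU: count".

Answer: A: 48
B: 29
C: 34
D: 35

Derivation:
Step 1: reserve R1 D 6 -> on_hand[A=54 B=31 C=50 D=48] avail[A=54 B=31 C=50 D=42] open={R1}
Step 2: reserve R2 C 1 -> on_hand[A=54 B=31 C=50 D=48] avail[A=54 B=31 C=49 D=42] open={R1,R2}
Step 3: commit R2 -> on_hand[A=54 B=31 C=49 D=48] avail[A=54 B=31 C=49 D=42] open={R1}
Step 4: commit R1 -> on_hand[A=54 B=31 C=49 D=42] avail[A=54 B=31 C=49 D=42] open={}
Step 5: reserve R3 C 2 -> on_hand[A=54 B=31 C=49 D=42] avail[A=54 B=31 C=47 D=42] open={R3}
Step 6: cancel R3 -> on_hand[A=54 B=31 C=49 D=42] avail[A=54 B=31 C=49 D=42] open={}
Step 7: reserve R4 B 1 -> on_hand[A=54 B=31 C=49 D=42] avail[A=54 B=30 C=49 D=42] open={R4}
Step 8: commit R4 -> on_hand[A=54 B=30 C=49 D=42] avail[A=54 B=30 C=49 D=42] open={}
Step 9: reserve R5 C 8 -> on_hand[A=54 B=30 C=49 D=42] avail[A=54 B=30 C=41 D=42] open={R5}
Step 10: reserve R6 B 1 -> on_hand[A=54 B=30 C=49 D=42] avail[A=54 B=29 C=41 D=42] open={R5,R6}
Step 11: reserve R7 C 2 -> on_hand[A=54 B=30 C=49 D=42] avail[A=54 B=29 C=39 D=42] open={R5,R6,R7}
Step 12: commit R6 -> on_hand[A=54 B=29 C=49 D=42] avail[A=54 B=29 C=39 D=42] open={R5,R7}
Step 13: commit R5 -> on_hand[A=54 B=29 C=41 D=42] avail[A=54 B=29 C=39 D=42] open={R7}
Step 14: cancel R7 -> on_hand[A=54 B=29 C=41 D=42] avail[A=54 B=29 C=41 D=42] open={}
Step 15: reserve R8 D 3 -> on_hand[A=54 B=29 C=41 D=42] avail[A=54 B=29 C=41 D=39] open={R8}
Step 16: cancel R8 -> on_hand[A=54 B=29 C=41 D=42] avail[A=54 B=29 C=41 D=42] open={}
Step 17: reserve R9 C 1 -> on_hand[A=54 B=29 C=41 D=42] avail[A=54 B=29 C=40 D=42] open={R9}
Step 18: cancel R9 -> on_hand[A=54 B=29 C=41 D=42] avail[A=54 B=29 C=41 D=42] open={}
Step 19: reserve R10 C 7 -> on_hand[A=54 B=29 C=41 D=42] avail[A=54 B=29 C=34 D=42] open={R10}
Step 20: commit R10 -> on_hand[A=54 B=29 C=34 D=42] avail[A=54 B=29 C=34 D=42] open={}
Step 21: reserve R11 A 6 -> on_hand[A=54 B=29 C=34 D=42] avail[A=48 B=29 C=34 D=42] open={R11}
Step 22: reserve R12 D 7 -> on_hand[A=54 B=29 C=34 D=42] avail[A=48 B=29 C=34 D=35] open={R11,R12}
Step 23: commit R12 -> on_hand[A=54 B=29 C=34 D=35] avail[A=48 B=29 C=34 D=35] open={R11}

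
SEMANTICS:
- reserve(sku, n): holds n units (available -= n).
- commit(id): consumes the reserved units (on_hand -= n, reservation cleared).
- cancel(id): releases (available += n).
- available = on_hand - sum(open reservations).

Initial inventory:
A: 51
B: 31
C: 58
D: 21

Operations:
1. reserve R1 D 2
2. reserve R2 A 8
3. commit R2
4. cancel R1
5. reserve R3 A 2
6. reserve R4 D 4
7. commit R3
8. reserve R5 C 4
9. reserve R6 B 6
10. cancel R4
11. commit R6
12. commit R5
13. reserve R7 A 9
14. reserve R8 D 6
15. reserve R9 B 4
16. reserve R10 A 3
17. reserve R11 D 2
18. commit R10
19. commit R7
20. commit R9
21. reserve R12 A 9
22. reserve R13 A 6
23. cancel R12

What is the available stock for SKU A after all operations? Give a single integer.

Answer: 23

Derivation:
Step 1: reserve R1 D 2 -> on_hand[A=51 B=31 C=58 D=21] avail[A=51 B=31 C=58 D=19] open={R1}
Step 2: reserve R2 A 8 -> on_hand[A=51 B=31 C=58 D=21] avail[A=43 B=31 C=58 D=19] open={R1,R2}
Step 3: commit R2 -> on_hand[A=43 B=31 C=58 D=21] avail[A=43 B=31 C=58 D=19] open={R1}
Step 4: cancel R1 -> on_hand[A=43 B=31 C=58 D=21] avail[A=43 B=31 C=58 D=21] open={}
Step 5: reserve R3 A 2 -> on_hand[A=43 B=31 C=58 D=21] avail[A=41 B=31 C=58 D=21] open={R3}
Step 6: reserve R4 D 4 -> on_hand[A=43 B=31 C=58 D=21] avail[A=41 B=31 C=58 D=17] open={R3,R4}
Step 7: commit R3 -> on_hand[A=41 B=31 C=58 D=21] avail[A=41 B=31 C=58 D=17] open={R4}
Step 8: reserve R5 C 4 -> on_hand[A=41 B=31 C=58 D=21] avail[A=41 B=31 C=54 D=17] open={R4,R5}
Step 9: reserve R6 B 6 -> on_hand[A=41 B=31 C=58 D=21] avail[A=41 B=25 C=54 D=17] open={R4,R5,R6}
Step 10: cancel R4 -> on_hand[A=41 B=31 C=58 D=21] avail[A=41 B=25 C=54 D=21] open={R5,R6}
Step 11: commit R6 -> on_hand[A=41 B=25 C=58 D=21] avail[A=41 B=25 C=54 D=21] open={R5}
Step 12: commit R5 -> on_hand[A=41 B=25 C=54 D=21] avail[A=41 B=25 C=54 D=21] open={}
Step 13: reserve R7 A 9 -> on_hand[A=41 B=25 C=54 D=21] avail[A=32 B=25 C=54 D=21] open={R7}
Step 14: reserve R8 D 6 -> on_hand[A=41 B=25 C=54 D=21] avail[A=32 B=25 C=54 D=15] open={R7,R8}
Step 15: reserve R9 B 4 -> on_hand[A=41 B=25 C=54 D=21] avail[A=32 B=21 C=54 D=15] open={R7,R8,R9}
Step 16: reserve R10 A 3 -> on_hand[A=41 B=25 C=54 D=21] avail[A=29 B=21 C=54 D=15] open={R10,R7,R8,R9}
Step 17: reserve R11 D 2 -> on_hand[A=41 B=25 C=54 D=21] avail[A=29 B=21 C=54 D=13] open={R10,R11,R7,R8,R9}
Step 18: commit R10 -> on_hand[A=38 B=25 C=54 D=21] avail[A=29 B=21 C=54 D=13] open={R11,R7,R8,R9}
Step 19: commit R7 -> on_hand[A=29 B=25 C=54 D=21] avail[A=29 B=21 C=54 D=13] open={R11,R8,R9}
Step 20: commit R9 -> on_hand[A=29 B=21 C=54 D=21] avail[A=29 B=21 C=54 D=13] open={R11,R8}
Step 21: reserve R12 A 9 -> on_hand[A=29 B=21 C=54 D=21] avail[A=20 B=21 C=54 D=13] open={R11,R12,R8}
Step 22: reserve R13 A 6 -> on_hand[A=29 B=21 C=54 D=21] avail[A=14 B=21 C=54 D=13] open={R11,R12,R13,R8}
Step 23: cancel R12 -> on_hand[A=29 B=21 C=54 D=21] avail[A=23 B=21 C=54 D=13] open={R11,R13,R8}
Final available[A] = 23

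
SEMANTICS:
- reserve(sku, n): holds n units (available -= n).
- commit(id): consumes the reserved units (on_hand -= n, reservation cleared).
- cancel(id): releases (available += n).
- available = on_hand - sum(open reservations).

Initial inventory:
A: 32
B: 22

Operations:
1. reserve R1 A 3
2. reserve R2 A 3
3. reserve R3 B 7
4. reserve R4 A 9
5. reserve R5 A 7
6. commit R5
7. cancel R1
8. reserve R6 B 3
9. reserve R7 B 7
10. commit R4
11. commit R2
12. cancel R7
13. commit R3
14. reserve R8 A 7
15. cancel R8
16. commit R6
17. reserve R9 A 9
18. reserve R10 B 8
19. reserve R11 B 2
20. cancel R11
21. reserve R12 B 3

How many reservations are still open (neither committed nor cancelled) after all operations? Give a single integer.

Step 1: reserve R1 A 3 -> on_hand[A=32 B=22] avail[A=29 B=22] open={R1}
Step 2: reserve R2 A 3 -> on_hand[A=32 B=22] avail[A=26 B=22] open={R1,R2}
Step 3: reserve R3 B 7 -> on_hand[A=32 B=22] avail[A=26 B=15] open={R1,R2,R3}
Step 4: reserve R4 A 9 -> on_hand[A=32 B=22] avail[A=17 B=15] open={R1,R2,R3,R4}
Step 5: reserve R5 A 7 -> on_hand[A=32 B=22] avail[A=10 B=15] open={R1,R2,R3,R4,R5}
Step 6: commit R5 -> on_hand[A=25 B=22] avail[A=10 B=15] open={R1,R2,R3,R4}
Step 7: cancel R1 -> on_hand[A=25 B=22] avail[A=13 B=15] open={R2,R3,R4}
Step 8: reserve R6 B 3 -> on_hand[A=25 B=22] avail[A=13 B=12] open={R2,R3,R4,R6}
Step 9: reserve R7 B 7 -> on_hand[A=25 B=22] avail[A=13 B=5] open={R2,R3,R4,R6,R7}
Step 10: commit R4 -> on_hand[A=16 B=22] avail[A=13 B=5] open={R2,R3,R6,R7}
Step 11: commit R2 -> on_hand[A=13 B=22] avail[A=13 B=5] open={R3,R6,R7}
Step 12: cancel R7 -> on_hand[A=13 B=22] avail[A=13 B=12] open={R3,R6}
Step 13: commit R3 -> on_hand[A=13 B=15] avail[A=13 B=12] open={R6}
Step 14: reserve R8 A 7 -> on_hand[A=13 B=15] avail[A=6 B=12] open={R6,R8}
Step 15: cancel R8 -> on_hand[A=13 B=15] avail[A=13 B=12] open={R6}
Step 16: commit R6 -> on_hand[A=13 B=12] avail[A=13 B=12] open={}
Step 17: reserve R9 A 9 -> on_hand[A=13 B=12] avail[A=4 B=12] open={R9}
Step 18: reserve R10 B 8 -> on_hand[A=13 B=12] avail[A=4 B=4] open={R10,R9}
Step 19: reserve R11 B 2 -> on_hand[A=13 B=12] avail[A=4 B=2] open={R10,R11,R9}
Step 20: cancel R11 -> on_hand[A=13 B=12] avail[A=4 B=4] open={R10,R9}
Step 21: reserve R12 B 3 -> on_hand[A=13 B=12] avail[A=4 B=1] open={R10,R12,R9}
Open reservations: ['R10', 'R12', 'R9'] -> 3

Answer: 3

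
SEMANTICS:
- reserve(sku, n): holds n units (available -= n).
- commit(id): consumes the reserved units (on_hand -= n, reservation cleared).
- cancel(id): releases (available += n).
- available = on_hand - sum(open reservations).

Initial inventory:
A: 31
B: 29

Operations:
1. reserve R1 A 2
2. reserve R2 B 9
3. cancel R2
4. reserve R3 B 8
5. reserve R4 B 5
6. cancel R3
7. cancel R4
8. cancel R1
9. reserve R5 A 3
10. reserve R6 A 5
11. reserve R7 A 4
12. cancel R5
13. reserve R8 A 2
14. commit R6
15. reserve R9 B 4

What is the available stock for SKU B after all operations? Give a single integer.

Answer: 25

Derivation:
Step 1: reserve R1 A 2 -> on_hand[A=31 B=29] avail[A=29 B=29] open={R1}
Step 2: reserve R2 B 9 -> on_hand[A=31 B=29] avail[A=29 B=20] open={R1,R2}
Step 3: cancel R2 -> on_hand[A=31 B=29] avail[A=29 B=29] open={R1}
Step 4: reserve R3 B 8 -> on_hand[A=31 B=29] avail[A=29 B=21] open={R1,R3}
Step 5: reserve R4 B 5 -> on_hand[A=31 B=29] avail[A=29 B=16] open={R1,R3,R4}
Step 6: cancel R3 -> on_hand[A=31 B=29] avail[A=29 B=24] open={R1,R4}
Step 7: cancel R4 -> on_hand[A=31 B=29] avail[A=29 B=29] open={R1}
Step 8: cancel R1 -> on_hand[A=31 B=29] avail[A=31 B=29] open={}
Step 9: reserve R5 A 3 -> on_hand[A=31 B=29] avail[A=28 B=29] open={R5}
Step 10: reserve R6 A 5 -> on_hand[A=31 B=29] avail[A=23 B=29] open={R5,R6}
Step 11: reserve R7 A 4 -> on_hand[A=31 B=29] avail[A=19 B=29] open={R5,R6,R7}
Step 12: cancel R5 -> on_hand[A=31 B=29] avail[A=22 B=29] open={R6,R7}
Step 13: reserve R8 A 2 -> on_hand[A=31 B=29] avail[A=20 B=29] open={R6,R7,R8}
Step 14: commit R6 -> on_hand[A=26 B=29] avail[A=20 B=29] open={R7,R8}
Step 15: reserve R9 B 4 -> on_hand[A=26 B=29] avail[A=20 B=25] open={R7,R8,R9}
Final available[B] = 25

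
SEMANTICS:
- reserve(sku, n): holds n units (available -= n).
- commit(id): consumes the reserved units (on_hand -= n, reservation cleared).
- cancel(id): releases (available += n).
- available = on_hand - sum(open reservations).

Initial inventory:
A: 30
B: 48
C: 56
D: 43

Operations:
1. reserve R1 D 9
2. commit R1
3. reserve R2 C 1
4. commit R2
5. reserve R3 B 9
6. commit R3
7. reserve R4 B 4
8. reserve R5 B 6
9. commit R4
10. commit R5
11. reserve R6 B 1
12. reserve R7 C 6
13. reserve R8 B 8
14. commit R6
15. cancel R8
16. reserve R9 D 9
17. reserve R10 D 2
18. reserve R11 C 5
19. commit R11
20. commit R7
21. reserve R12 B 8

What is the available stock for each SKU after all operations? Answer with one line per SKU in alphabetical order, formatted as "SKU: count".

Step 1: reserve R1 D 9 -> on_hand[A=30 B=48 C=56 D=43] avail[A=30 B=48 C=56 D=34] open={R1}
Step 2: commit R1 -> on_hand[A=30 B=48 C=56 D=34] avail[A=30 B=48 C=56 D=34] open={}
Step 3: reserve R2 C 1 -> on_hand[A=30 B=48 C=56 D=34] avail[A=30 B=48 C=55 D=34] open={R2}
Step 4: commit R2 -> on_hand[A=30 B=48 C=55 D=34] avail[A=30 B=48 C=55 D=34] open={}
Step 5: reserve R3 B 9 -> on_hand[A=30 B=48 C=55 D=34] avail[A=30 B=39 C=55 D=34] open={R3}
Step 6: commit R3 -> on_hand[A=30 B=39 C=55 D=34] avail[A=30 B=39 C=55 D=34] open={}
Step 7: reserve R4 B 4 -> on_hand[A=30 B=39 C=55 D=34] avail[A=30 B=35 C=55 D=34] open={R4}
Step 8: reserve R5 B 6 -> on_hand[A=30 B=39 C=55 D=34] avail[A=30 B=29 C=55 D=34] open={R4,R5}
Step 9: commit R4 -> on_hand[A=30 B=35 C=55 D=34] avail[A=30 B=29 C=55 D=34] open={R5}
Step 10: commit R5 -> on_hand[A=30 B=29 C=55 D=34] avail[A=30 B=29 C=55 D=34] open={}
Step 11: reserve R6 B 1 -> on_hand[A=30 B=29 C=55 D=34] avail[A=30 B=28 C=55 D=34] open={R6}
Step 12: reserve R7 C 6 -> on_hand[A=30 B=29 C=55 D=34] avail[A=30 B=28 C=49 D=34] open={R6,R7}
Step 13: reserve R8 B 8 -> on_hand[A=30 B=29 C=55 D=34] avail[A=30 B=20 C=49 D=34] open={R6,R7,R8}
Step 14: commit R6 -> on_hand[A=30 B=28 C=55 D=34] avail[A=30 B=20 C=49 D=34] open={R7,R8}
Step 15: cancel R8 -> on_hand[A=30 B=28 C=55 D=34] avail[A=30 B=28 C=49 D=34] open={R7}
Step 16: reserve R9 D 9 -> on_hand[A=30 B=28 C=55 D=34] avail[A=30 B=28 C=49 D=25] open={R7,R9}
Step 17: reserve R10 D 2 -> on_hand[A=30 B=28 C=55 D=34] avail[A=30 B=28 C=49 D=23] open={R10,R7,R9}
Step 18: reserve R11 C 5 -> on_hand[A=30 B=28 C=55 D=34] avail[A=30 B=28 C=44 D=23] open={R10,R11,R7,R9}
Step 19: commit R11 -> on_hand[A=30 B=28 C=50 D=34] avail[A=30 B=28 C=44 D=23] open={R10,R7,R9}
Step 20: commit R7 -> on_hand[A=30 B=28 C=44 D=34] avail[A=30 B=28 C=44 D=23] open={R10,R9}
Step 21: reserve R12 B 8 -> on_hand[A=30 B=28 C=44 D=34] avail[A=30 B=20 C=44 D=23] open={R10,R12,R9}

Answer: A: 30
B: 20
C: 44
D: 23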